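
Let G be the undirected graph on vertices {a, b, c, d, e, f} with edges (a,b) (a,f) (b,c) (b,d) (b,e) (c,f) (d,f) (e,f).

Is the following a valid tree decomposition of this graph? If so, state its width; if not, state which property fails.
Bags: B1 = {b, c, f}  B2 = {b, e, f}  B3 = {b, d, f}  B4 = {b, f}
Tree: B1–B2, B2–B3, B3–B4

A tree decomposition must satisfy three properties: every vertex lies in some bag; for every edge, both endpoints lie together in some bag; and for every vertex, the bags containing it form a connected subtree. Here vertex a appears in no bag, so the decomposition is invalid.

No — vertex a appears in no bag.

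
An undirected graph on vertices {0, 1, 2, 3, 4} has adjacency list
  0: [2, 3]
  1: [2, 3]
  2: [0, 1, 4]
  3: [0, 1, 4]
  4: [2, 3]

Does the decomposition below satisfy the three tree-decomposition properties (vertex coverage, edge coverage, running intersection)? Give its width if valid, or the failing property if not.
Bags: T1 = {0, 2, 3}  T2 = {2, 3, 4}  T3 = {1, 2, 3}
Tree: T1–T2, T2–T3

Yes; width 2.

Vertex coverage: the bags together contain {0, 1, 2, 3, 4}, the full vertex set. Edge coverage: each edge of G has both endpoints in at least one bag. Running intersection: for every vertex, the bags containing it form a connected subtree. All three properties hold, so this is a valid tree decomposition of width max|bag| − 1 = 2, and hence tw(G) ≤ 2.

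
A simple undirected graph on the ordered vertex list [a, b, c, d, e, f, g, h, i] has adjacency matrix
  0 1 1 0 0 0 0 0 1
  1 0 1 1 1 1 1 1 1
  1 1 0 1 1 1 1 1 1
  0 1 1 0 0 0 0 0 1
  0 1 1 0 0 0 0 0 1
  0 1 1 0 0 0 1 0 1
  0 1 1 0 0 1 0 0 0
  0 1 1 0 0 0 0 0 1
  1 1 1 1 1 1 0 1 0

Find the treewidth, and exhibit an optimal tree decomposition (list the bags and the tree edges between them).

Each bag holds 4 vertices, so the decomposition has width 3, which upper-bounds the treewidth. On the other hand G contains the 4-clique {b, c, f, g}. A clique must lie in a single bag of any decomposition, so no decomposition can have width below 3. Therefore the treewidth is 3.

Treewidth 3.
One such decomposition:
Bags: B1 = {b, c, f, i}  B2 = {b, c, e, i}  B3 = {b, c, f, g}  B4 = {b, c, h, i}  B5 = {b, c, d, i}  B6 = {a, b, c, i}
Tree: B1–B2, B1–B3, B2–B4, B1–B5, B5–B6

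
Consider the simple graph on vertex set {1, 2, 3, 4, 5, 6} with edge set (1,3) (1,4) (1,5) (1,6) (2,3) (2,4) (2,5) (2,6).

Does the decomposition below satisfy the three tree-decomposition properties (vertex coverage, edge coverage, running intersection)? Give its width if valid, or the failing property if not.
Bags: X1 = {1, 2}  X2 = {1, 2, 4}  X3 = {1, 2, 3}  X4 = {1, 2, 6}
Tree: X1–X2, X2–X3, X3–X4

No — vertex 5 appears in no bag.

A tree decomposition must satisfy three properties: every vertex lies in some bag; for every edge, both endpoints lie together in some bag; and for every vertex, the bags containing it form a connected subtree. Here vertex 5 appears in no bag, so the decomposition is invalid.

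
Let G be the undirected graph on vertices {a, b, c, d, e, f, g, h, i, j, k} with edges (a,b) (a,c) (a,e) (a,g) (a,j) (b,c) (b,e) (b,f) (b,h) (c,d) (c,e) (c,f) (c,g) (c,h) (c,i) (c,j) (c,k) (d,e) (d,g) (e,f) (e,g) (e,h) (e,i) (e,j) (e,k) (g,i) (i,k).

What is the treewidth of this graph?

A width-3 tree decomposition is:
Bags: B1 = {a, c, e, g}  B2 = {c, e, g, i}  B3 = {a, b, c, e}  B4 = {c, d, e, g}  B5 = {b, c, e, f}  B6 = {c, e, i, k}  B7 = {b, c, e, h}  B8 = {a, c, e, j}
Tree: B1–B2, B1–B3, B1–B4, B3–B5, B2–B6, B3–B7, B1–B8
Each bag holds 4 vertices, so the decomposition has width 3, which upper-bounds the treewidth. Conversely, {b, c, e, f} is a clique of size 4, and the vertices of any clique must share a bag in every tree decomposition; so some bag has ≥ 4 vertices and tw(G) ≥ 3. Hence tw(G) = 3 exactly.

3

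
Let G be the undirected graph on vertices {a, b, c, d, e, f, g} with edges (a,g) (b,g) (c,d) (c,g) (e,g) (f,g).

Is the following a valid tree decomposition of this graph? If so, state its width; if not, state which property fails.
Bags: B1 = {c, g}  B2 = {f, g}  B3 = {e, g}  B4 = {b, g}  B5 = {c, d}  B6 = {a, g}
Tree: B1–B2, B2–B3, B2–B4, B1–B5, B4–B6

Yes; width 1.

Vertex coverage: the bags together contain {a, b, c, d, e, f, g}, the full vertex set. Edge coverage: each edge of G has both endpoints in at least one bag. Running intersection: for every vertex, the bags containing it form a connected subtree. All three properties hold, so this is a valid tree decomposition of width max|bag| − 1 = 1, and hence tw(G) ≤ 1.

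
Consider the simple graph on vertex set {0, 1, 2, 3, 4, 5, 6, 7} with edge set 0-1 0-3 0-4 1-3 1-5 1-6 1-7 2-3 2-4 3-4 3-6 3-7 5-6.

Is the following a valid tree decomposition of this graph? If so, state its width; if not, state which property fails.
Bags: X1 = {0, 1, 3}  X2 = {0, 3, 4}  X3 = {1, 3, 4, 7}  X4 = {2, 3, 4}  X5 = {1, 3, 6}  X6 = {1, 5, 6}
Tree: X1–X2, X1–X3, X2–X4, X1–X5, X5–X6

A tree decomposition must satisfy three properties: every vertex lies in some bag; for every edge, both endpoints lie together in some bag; and for every vertex, the bags containing it form a connected subtree. Here bags containing vertex 4 are not connected in the tree, so the decomposition is invalid.

No — bags containing vertex 4 are not connected in the tree.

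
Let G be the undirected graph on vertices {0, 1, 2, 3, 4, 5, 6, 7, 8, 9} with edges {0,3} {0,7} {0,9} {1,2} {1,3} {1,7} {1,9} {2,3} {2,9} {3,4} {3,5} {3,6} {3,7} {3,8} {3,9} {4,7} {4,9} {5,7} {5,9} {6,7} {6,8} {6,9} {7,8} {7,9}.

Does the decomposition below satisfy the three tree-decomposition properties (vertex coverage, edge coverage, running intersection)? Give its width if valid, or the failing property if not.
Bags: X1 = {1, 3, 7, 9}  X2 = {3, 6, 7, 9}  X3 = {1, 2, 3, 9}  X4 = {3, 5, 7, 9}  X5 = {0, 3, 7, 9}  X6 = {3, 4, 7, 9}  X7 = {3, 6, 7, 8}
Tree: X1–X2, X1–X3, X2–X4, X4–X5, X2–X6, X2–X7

Every vertex of G appears in some bag (union = {0, 1, 2, 3, 4, 5, 6, 7, 8, 9}); every edge is covered by a bag; and for each vertex v the set of bags containing v is connected in the bag tree. The decomposition is therefore valid. The largest bag has 4 vertices, so the width is 3.

Yes; width 3.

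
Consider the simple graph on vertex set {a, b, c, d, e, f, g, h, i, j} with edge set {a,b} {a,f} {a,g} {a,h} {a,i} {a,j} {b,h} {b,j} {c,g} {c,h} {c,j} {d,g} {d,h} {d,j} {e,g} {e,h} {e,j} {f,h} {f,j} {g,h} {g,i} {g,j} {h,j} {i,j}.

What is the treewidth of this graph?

3

A width-3 tree decomposition is:
Bags: B1 = {a, b, h, j}  B2 = {a, g, h, j}  B3 = {e, g, h, j}  B4 = {a, g, i, j}  B5 = {a, f, h, j}  B6 = {c, g, h, j}  B7 = {d, g, h, j}
Tree: B1–B2, B2–B3, B2–B4, B2–B5, B3–B6, B3–B7
Each bag holds 4 vertices, so the decomposition has width 3, which upper-bounds the treewidth. For the lower bound, the 4 vertices {d, g, h, j} are pairwise adjacent, and any tree decomposition puts a clique entirely inside one bag — forcing width ≥ 3. Hence tw(G) = 3 exactly.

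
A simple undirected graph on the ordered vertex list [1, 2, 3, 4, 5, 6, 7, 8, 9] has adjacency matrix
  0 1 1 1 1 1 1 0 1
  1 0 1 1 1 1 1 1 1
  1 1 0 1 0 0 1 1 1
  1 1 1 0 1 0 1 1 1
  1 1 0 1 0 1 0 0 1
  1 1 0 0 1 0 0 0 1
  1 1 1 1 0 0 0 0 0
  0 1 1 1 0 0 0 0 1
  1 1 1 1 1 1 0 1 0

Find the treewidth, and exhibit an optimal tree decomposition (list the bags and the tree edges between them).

Treewidth 4.
One such decomposition:
Bags: B1 = {1, 2, 4, 5, 9}  B2 = {1, 2, 3, 4, 9}  B3 = {2, 3, 4, 8, 9}  B4 = {1, 2, 5, 6, 9}  B5 = {1, 2, 3, 4, 7}
Tree: B1–B2, B2–B3, B1–B4, B2–B5

Each bag holds 5 vertices, so the decomposition has width 4, which upper-bounds the treewidth. For the lower bound, the 5 vertices {2, 3, 4, 8, 9} are pairwise adjacent, and any tree decomposition puts a clique entirely inside one bag — forcing width ≥ 4. The upper and lower bounds meet at 4, so that is the treewidth.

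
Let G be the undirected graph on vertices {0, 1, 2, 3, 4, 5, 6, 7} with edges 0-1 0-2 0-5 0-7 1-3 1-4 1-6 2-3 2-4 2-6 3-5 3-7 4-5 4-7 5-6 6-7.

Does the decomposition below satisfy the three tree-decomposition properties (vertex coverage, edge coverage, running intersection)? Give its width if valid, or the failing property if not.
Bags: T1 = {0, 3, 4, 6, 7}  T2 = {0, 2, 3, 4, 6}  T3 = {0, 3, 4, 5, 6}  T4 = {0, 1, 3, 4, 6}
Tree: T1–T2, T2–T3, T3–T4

Yes; width 4.

Every vertex of G appears in some bag (union = {0, 1, 2, 3, 4, 5, 6, 7}); every edge is covered by a bag; and for each vertex v the set of bags containing v is connected in the bag tree. The decomposition is therefore valid. The largest bag has 5 vertices, so the width is 4.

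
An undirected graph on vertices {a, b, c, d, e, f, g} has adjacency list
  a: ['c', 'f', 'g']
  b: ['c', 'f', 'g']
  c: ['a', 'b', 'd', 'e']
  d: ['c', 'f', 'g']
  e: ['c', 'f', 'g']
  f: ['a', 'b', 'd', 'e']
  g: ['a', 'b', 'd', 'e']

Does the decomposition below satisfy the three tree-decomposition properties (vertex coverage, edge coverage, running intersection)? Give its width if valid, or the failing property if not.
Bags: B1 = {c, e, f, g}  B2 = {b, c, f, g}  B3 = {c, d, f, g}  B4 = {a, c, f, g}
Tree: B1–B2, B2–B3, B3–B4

Checking the three conditions: (i) the bags cover all of {a, b, c, d, e, f, g}; (ii) for each edge, some bag contains both endpoints; (iii) the bags containing any fixed vertex form a subtree. All hold, so the decomposition is valid with width 4 − 1 = 3.

Yes; width 3.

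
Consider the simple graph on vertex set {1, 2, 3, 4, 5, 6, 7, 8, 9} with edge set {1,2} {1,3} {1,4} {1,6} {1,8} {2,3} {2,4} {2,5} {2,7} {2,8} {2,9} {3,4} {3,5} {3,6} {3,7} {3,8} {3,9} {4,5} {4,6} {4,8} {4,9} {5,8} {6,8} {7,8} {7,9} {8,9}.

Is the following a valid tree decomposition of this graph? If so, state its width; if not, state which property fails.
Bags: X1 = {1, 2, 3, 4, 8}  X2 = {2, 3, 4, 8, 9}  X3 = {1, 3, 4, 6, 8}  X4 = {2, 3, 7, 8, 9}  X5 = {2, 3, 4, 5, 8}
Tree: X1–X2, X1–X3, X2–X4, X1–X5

Every vertex of G appears in some bag (union = {1, 2, 3, 4, 5, 6, 7, 8, 9}); every edge is covered by a bag; and for each vertex v the set of bags containing v is connected in the bag tree. The decomposition is therefore valid. The largest bag has 5 vertices, so the width is 4.

Yes; width 4.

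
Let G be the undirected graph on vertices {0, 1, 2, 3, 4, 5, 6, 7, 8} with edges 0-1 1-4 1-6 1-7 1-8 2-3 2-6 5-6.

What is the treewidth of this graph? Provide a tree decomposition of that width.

Every bag has size at most 2, so the width is 2 − 1 = 1 and tw(G) ≤ 1. G has an edge, so its treewidth is at least 1. Therefore the treewidth is 1.

Treewidth 1.
One such decomposition:
Bags: B1 = {1, 7}  B2 = {1, 6}  B3 = {2, 6}  B4 = {1, 8}  B5 = {1, 4}  B6 = {0, 1}  B7 = {5, 6}  B8 = {2, 3}
Tree: B1–B2, B2–B3, B1–B4, B4–B5, B4–B6, B2–B7, B3–B8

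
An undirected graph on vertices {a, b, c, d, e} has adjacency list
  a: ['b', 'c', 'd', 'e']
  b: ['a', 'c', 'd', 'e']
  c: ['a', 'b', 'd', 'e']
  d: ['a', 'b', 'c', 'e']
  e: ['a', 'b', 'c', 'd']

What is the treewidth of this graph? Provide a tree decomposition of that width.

Treewidth 4.
One optimal decomposition is:
Bags: B1 = {a, b, c, d, e}
Tree: (single bag)

With just one bag of size 5, the width is 5 − 1 = 4, so tw(G) ≤ 4. Conversely, {a, b, c, d, e} is a clique of size 5, and the vertices of any clique must share a bag in every tree decomposition; so some bag has ≥ 5 vertices and tw(G) ≥ 4. The upper and lower bounds meet at 4, so that is the treewidth.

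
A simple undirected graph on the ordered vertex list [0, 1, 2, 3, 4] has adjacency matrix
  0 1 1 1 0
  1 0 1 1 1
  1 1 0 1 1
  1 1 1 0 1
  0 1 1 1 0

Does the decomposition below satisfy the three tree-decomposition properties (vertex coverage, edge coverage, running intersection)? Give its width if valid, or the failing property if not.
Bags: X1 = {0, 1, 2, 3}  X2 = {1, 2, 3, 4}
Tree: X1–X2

Every vertex of G appears in some bag (union = {0, 1, 2, 3, 4}); every edge is covered by a bag; and for each vertex v the set of bags containing v is connected in the bag tree. The decomposition is therefore valid. The largest bag has 4 vertices, so the width is 3.

Yes; width 3.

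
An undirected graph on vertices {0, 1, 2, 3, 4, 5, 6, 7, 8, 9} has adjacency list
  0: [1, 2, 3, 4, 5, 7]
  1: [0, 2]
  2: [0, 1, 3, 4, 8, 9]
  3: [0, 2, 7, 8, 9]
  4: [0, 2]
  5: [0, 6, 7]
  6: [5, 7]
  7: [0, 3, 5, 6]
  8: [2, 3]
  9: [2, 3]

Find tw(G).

A width-2 tree decomposition is:
Bags: B1 = {0, 3, 7}  B2 = {0, 2, 3}  B3 = {0, 2, 4}  B4 = {2, 3, 8}  B5 = {0, 1, 2}  B6 = {0, 5, 7}  B7 = {2, 3, 9}  B8 = {5, 6, 7}
Tree: B1–B2, B2–B3, B2–B4, B3–B5, B1–B6, B2–B7, B6–B8
Every bag has size at most 3, so the width is 3 − 1 = 2 and tw(G) ≤ 2. Conversely, {0, 1, 2} is a clique of size 3, and the vertices of any clique must share a bag in every tree decomposition; so some bag has ≥ 3 vertices and tw(G) ≥ 2. Therefore the treewidth is 2.

2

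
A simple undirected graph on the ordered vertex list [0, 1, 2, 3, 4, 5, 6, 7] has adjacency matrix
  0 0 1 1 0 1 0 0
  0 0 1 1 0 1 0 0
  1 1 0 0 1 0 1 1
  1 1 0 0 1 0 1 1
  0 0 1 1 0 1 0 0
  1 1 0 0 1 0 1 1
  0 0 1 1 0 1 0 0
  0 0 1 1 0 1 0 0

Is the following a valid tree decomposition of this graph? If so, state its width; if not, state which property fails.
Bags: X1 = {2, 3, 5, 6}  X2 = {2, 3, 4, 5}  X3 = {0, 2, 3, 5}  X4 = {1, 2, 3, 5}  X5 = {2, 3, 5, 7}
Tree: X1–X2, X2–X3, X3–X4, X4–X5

Vertex coverage: the bags together contain {0, 1, 2, 3, 4, 5, 6, 7}, the full vertex set. Edge coverage: each edge of G has both endpoints in at least one bag. Running intersection: for every vertex, the bags containing it form a connected subtree. All three properties hold, so this is a valid tree decomposition of width max|bag| − 1 = 3, and hence tw(G) ≤ 3.

Yes; width 3.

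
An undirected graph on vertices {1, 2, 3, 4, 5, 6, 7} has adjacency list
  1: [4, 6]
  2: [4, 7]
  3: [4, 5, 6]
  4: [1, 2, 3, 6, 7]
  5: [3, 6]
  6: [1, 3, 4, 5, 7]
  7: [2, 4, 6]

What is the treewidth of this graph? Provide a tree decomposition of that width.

Treewidth 2.
One optimal decomposition is:
Bags: B1 = {4, 6, 7}  B2 = {3, 4, 6}  B3 = {1, 4, 6}  B4 = {3, 5, 6}  B5 = {2, 4, 7}
Tree: B1–B2, B1–B3, B2–B4, B1–B5

Every bag has size at most 3, so the width is 3 − 1 = 2 and tw(G) ≤ 2. Conversely, {2, 4, 7} is a clique of size 3, and the vertices of any clique must share a bag in every tree decomposition; so some bag has ≥ 3 vertices and tw(G) ≥ 2. The upper and lower bounds meet at 2, so that is the treewidth.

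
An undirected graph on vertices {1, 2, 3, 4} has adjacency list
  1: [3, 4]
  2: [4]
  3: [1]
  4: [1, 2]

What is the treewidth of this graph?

A width-1 tree decomposition is:
Bags: B1 = {1, 3}  B2 = {1, 4}  B3 = {2, 4}
Tree: B1–B2, B2–B3
Each bag holds 2 vertices, so the decomposition has width 1, which upper-bounds the treewidth. G has an edge, so its treewidth is at least 1. Therefore the treewidth is 1.

1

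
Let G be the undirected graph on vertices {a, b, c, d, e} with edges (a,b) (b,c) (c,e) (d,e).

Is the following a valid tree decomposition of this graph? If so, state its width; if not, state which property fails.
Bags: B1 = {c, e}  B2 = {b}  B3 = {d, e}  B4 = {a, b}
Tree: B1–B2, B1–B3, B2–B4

No — edge (c,b) lies in no bag.

A tree decomposition must satisfy three properties: every vertex lies in some bag; for every edge, both endpoints lie together in some bag; and for every vertex, the bags containing it form a connected subtree. Here edge (c,b) lies in no bag, so the decomposition is invalid.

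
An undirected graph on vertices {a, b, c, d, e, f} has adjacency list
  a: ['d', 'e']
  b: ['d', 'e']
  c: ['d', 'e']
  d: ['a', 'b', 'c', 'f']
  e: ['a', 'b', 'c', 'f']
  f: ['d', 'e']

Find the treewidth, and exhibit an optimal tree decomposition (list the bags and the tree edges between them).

The largest bag has 3 vertices, giving width 2; this decomposition certifies tw(G) ≤ 2. Since d–c–e–f–d is a cycle in G, G is not acyclic. Forests are exactly the graphs of treewidth ≤ 1, so tw(G) ≥ 2. Hence tw(G) = 2 exactly.

Treewidth 2.
One such decomposition:
Bags: B1 = {c, d, e}  B2 = {d, e, f}  B3 = {b, d, e}  B4 = {a, d, e}
Tree: B1–B2, B2–B3, B3–B4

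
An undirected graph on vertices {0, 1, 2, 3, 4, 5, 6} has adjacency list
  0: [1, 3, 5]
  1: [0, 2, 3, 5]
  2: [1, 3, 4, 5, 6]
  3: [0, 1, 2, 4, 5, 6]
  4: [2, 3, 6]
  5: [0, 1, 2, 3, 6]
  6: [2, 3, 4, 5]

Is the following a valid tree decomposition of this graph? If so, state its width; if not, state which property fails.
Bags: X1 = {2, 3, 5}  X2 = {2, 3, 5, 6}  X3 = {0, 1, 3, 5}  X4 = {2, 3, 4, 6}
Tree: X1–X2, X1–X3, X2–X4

No — edge (1,2) lies in no bag.

A tree decomposition must satisfy three properties: every vertex lies in some bag; for every edge, both endpoints lie together in some bag; and for every vertex, the bags containing it form a connected subtree. Here edge (1,2) lies in no bag, so the decomposition is invalid.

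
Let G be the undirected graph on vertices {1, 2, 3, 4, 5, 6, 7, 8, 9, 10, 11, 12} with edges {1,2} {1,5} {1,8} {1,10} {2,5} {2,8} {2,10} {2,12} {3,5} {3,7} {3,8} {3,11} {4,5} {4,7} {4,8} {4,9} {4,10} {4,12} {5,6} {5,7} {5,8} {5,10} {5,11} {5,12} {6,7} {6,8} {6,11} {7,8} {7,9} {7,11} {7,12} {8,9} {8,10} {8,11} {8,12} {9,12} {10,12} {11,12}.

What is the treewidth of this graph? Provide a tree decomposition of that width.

Each bag holds 5 vertices, so the decomposition has width 4, which upper-bounds the treewidth. On the other hand G contains the 5-clique {4, 7, 8, 9, 12}. A clique must lie in a single bag of any decomposition, so no decomposition can have width below 4. The upper and lower bounds meet at 4, so that is the treewidth.

Treewidth 4.
Bags: B1 = {4, 5, 7, 8, 12}  B2 = {5, 7, 8, 11, 12}  B3 = {4, 5, 8, 10, 12}  B4 = {3, 5, 7, 8, 11}  B5 = {4, 7, 8, 9, 12}  B6 = {2, 5, 8, 10, 12}  B7 = {5, 6, 7, 8, 11}  B8 = {1, 2, 5, 8, 10}
Tree: B1–B2, B1–B3, B2–B4, B1–B5, B3–B6, B4–B7, B6–B8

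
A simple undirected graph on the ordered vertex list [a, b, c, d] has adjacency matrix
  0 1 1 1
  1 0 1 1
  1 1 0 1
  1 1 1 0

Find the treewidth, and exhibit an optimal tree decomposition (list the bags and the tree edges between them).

With just one bag of size 4, the width is 4 − 1 = 3, so tw(G) ≤ 3. For the lower bound, the 4 vertices {a, b, c, d} are pairwise adjacent, and any tree decomposition puts a clique entirely inside one bag — forcing width ≥ 3. Combining the bounds, tw(G) = 3.

Treewidth 3.
One such decomposition:
Bags: B1 = {a, b, c, d}
Tree: (single bag)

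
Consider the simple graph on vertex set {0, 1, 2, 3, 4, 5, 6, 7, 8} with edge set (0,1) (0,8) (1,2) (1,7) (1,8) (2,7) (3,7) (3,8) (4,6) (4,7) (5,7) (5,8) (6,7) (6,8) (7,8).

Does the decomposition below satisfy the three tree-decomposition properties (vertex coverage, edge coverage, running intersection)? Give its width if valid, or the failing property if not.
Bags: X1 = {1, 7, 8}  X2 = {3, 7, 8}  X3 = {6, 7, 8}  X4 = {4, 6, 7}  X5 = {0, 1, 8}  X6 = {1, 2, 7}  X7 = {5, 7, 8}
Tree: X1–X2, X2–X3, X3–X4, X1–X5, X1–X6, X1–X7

Yes; width 2.

Checking the three conditions: (i) the bags cover all of {0, 1, 2, 3, 4, 5, 6, 7, 8}; (ii) for each edge, some bag contains both endpoints; (iii) the bags containing any fixed vertex form a subtree. All hold, so the decomposition is valid with width 3 − 1 = 2.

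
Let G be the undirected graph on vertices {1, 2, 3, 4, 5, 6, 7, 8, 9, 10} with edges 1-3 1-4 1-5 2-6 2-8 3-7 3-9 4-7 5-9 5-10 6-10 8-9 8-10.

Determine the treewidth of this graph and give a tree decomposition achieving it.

Each bag holds 3 vertices, so the decomposition has width 2, which upper-bounds the treewidth. Since 4–7–3–1–4 is a cycle in G, G is not acyclic. Forests are exactly the graphs of treewidth ≤ 1, so tw(G) ≥ 2. Therefore the treewidth is 2.

Treewidth 2.
Bags: B1 = {1, 4, 7}  B2 = {1, 3, 7}  B3 = {1, 3, 5}  B4 = {3, 5, 9}  B5 = {5, 9, 10}  B6 = {8, 9, 10}  B7 = {6, 8, 10}  B8 = {2, 6, 8}
Tree: B1–B2, B2–B3, B3–B4, B4–B5, B5–B6, B6–B7, B7–B8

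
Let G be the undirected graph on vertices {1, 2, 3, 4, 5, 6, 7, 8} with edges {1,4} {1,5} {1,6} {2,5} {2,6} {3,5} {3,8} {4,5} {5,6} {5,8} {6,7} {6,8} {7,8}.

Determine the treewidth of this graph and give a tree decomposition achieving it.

Treewidth 2.
Bags: B1 = {1, 5, 6}  B2 = {5, 6, 8}  B3 = {3, 5, 8}  B4 = {1, 4, 5}  B5 = {2, 5, 6}  B6 = {6, 7, 8}
Tree: B1–B2, B2–B3, B1–B4, B1–B5, B2–B6

Each bag holds 3 vertices, so the decomposition has width 2, which upper-bounds the treewidth. For the lower bound, the 3 vertices {3, 5, 8} are pairwise adjacent, and any tree decomposition puts a clique entirely inside one bag — forcing width ≥ 2. The upper and lower bounds meet at 2, so that is the treewidth.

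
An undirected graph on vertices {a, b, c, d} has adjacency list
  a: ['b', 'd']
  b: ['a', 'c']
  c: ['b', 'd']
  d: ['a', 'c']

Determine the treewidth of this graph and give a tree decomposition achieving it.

Every bag has size at most 3, so the width is 3 − 1 = 2 and tw(G) ≤ 2. The edges c–b–a–d–c form a cycle, so G is not a tree and its treewidth is at least 2. Combining the bounds, tw(G) = 2.

Treewidth 2.
Bags: B1 = {a, b, c}  B2 = {a, c, d}
Tree: B1–B2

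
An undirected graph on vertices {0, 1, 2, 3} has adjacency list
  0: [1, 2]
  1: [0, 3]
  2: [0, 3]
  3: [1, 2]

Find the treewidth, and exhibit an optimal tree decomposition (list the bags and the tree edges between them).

Treewidth 2.
One such decomposition:
Bags: B1 = {0, 1, 2}  B2 = {1, 2, 3}
Tree: B1–B2

The largest bag has 3 vertices, giving width 2; this decomposition certifies tw(G) ≤ 2. Since 2–0–1–3–2 is a cycle in G, G is not acyclic. Forests are exactly the graphs of treewidth ≤ 1, so tw(G) ≥ 2. Hence tw(G) = 2 exactly.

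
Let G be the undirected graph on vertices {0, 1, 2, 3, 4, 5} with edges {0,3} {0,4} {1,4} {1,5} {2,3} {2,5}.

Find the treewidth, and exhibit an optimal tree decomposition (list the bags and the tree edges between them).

Treewidth 2.
Bags: B1 = {0, 1, 4}  B2 = {0, 1, 5}  B3 = {0, 2, 5}  B4 = {0, 2, 3}
Tree: B1–B2, B2–B3, B3–B4

Every bag has size at most 3, so the width is 3 − 1 = 2 and tw(G) ≤ 2. Since 0–4–1–5–2–3–0 is a cycle in G, G is not acyclic. Forests are exactly the graphs of treewidth ≤ 1, so tw(G) ≥ 2. Therefore the treewidth is 2.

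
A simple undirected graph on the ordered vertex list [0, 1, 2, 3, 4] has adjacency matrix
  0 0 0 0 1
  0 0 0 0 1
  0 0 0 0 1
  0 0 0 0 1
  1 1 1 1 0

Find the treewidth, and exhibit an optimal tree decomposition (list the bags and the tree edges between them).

Treewidth 1.
One optimal decomposition is:
Bags: B1 = {0, 4}  B2 = {1, 4}  B3 = {3, 4}  B4 = {2, 4}
Tree: B1–B2, B1–B3, B2–B4

Every bag has size at most 2, so the width is 2 − 1 = 1 and tw(G) ≤ 1. Since G has at least one edge (e.g. 4–0), it is not an edgeless graph, so tw(G) ≥ 1. Combining the bounds, tw(G) = 1.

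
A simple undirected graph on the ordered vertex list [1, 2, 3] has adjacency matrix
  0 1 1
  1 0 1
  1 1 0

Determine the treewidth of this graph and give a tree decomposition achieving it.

Treewidth 2.
One such decomposition:
Bags: B1 = {1, 2, 3}
Tree: (single bag)

With just one bag of size 3, the width is 3 − 1 = 2, so tw(G) ≤ 2. On the other hand G contains the 3-clique {1, 2, 3}. A clique must lie in a single bag of any decomposition, so no decomposition can have width below 2. Hence tw(G) = 2 exactly.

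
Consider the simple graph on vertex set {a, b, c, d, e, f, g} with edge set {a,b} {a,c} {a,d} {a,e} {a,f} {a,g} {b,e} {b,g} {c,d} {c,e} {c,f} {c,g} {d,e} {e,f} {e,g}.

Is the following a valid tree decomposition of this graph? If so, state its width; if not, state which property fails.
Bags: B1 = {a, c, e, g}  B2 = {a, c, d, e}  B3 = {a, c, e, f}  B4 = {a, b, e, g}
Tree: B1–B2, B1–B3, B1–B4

Vertex coverage: the bags together contain {a, b, c, d, e, f, g}, the full vertex set. Edge coverage: each edge of G has both endpoints in at least one bag. Running intersection: for every vertex, the bags containing it form a connected subtree. All three properties hold, so this is a valid tree decomposition of width max|bag| − 1 = 3, and hence tw(G) ≤ 3.

Yes; width 3.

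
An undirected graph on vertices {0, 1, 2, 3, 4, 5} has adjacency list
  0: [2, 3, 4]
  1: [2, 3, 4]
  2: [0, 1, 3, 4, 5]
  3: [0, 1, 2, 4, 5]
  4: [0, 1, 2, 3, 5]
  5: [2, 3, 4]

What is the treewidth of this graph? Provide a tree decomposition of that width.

The largest bag has 4 vertices, giving width 3; this decomposition certifies tw(G) ≤ 3. On the other hand G contains the 4-clique {0, 2, 3, 4}. A clique must lie in a single bag of any decomposition, so no decomposition can have width below 3. Therefore the treewidth is 3.

Treewidth 3.
One optimal decomposition is:
Bags: B1 = {2, 3, 4, 5}  B2 = {1, 2, 3, 4}  B3 = {0, 2, 3, 4}
Tree: B1–B2, B2–B3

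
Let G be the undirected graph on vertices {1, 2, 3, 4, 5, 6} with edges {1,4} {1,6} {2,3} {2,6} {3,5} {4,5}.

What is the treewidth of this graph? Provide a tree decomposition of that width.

Each bag holds 3 vertices, so the decomposition has width 2, which upper-bounds the treewidth. The edges 4–5–3–2–6–1–4 form a cycle, so G is not a tree and its treewidth is at least 2. Therefore the treewidth is 2.

Treewidth 2.
Bags: B1 = {3, 4, 5}  B2 = {2, 3, 4}  B3 = {2, 4, 6}  B4 = {1, 4, 6}
Tree: B1–B2, B2–B3, B3–B4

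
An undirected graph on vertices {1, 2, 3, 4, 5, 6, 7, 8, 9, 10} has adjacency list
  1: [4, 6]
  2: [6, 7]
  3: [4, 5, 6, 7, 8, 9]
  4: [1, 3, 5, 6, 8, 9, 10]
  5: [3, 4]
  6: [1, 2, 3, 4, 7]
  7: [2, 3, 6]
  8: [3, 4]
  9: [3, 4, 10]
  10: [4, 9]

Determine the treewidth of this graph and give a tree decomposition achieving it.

Every bag has size at most 3, so the width is 3 − 1 = 2 and tw(G) ≤ 2. On the other hand G contains the 3-clique {2, 6, 7}. A clique must lie in a single bag of any decomposition, so no decomposition can have width below 2. Combining the bounds, tw(G) = 2.

Treewidth 2.
Bags: B1 = {3, 4, 6}  B2 = {3, 4, 5}  B3 = {3, 4, 9}  B4 = {4, 9, 10}  B5 = {3, 4, 8}  B6 = {3, 6, 7}  B7 = {2, 6, 7}  B8 = {1, 4, 6}
Tree: B1–B2, B2–B3, B3–B4, B2–B5, B1–B6, B6–B7, B1–B8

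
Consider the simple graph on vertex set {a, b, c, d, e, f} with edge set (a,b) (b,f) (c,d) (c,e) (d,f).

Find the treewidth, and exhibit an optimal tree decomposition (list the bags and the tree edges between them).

Each bag holds 2 vertices, so the decomposition has width 1, which upper-bounds the treewidth. Any graph with an edge has treewidth ≥ 1, and G has the edge e–c. Hence tw(G) = 1 exactly.

Treewidth 1.
Bags: B1 = {c, e}  B2 = {c, d}  B3 = {d, f}  B4 = {b, f}  B5 = {a, b}
Tree: B1–B2, B2–B3, B3–B4, B4–B5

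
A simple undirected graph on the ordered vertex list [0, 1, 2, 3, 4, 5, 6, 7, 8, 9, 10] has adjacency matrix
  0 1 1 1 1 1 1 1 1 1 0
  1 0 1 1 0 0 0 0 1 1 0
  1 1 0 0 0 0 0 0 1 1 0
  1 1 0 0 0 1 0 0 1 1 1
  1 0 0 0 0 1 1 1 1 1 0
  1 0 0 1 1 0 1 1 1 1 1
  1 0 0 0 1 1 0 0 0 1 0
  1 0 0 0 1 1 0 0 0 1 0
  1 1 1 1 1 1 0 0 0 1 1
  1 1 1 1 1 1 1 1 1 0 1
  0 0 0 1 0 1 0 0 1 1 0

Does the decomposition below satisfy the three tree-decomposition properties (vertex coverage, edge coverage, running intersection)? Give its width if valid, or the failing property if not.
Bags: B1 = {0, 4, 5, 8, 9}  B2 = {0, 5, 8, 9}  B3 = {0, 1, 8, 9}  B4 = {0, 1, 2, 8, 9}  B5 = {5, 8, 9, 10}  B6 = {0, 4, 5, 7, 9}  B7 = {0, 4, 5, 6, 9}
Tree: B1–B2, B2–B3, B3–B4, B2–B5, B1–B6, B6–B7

No — vertex 3 appears in no bag.

A tree decomposition must satisfy three properties: every vertex lies in some bag; for every edge, both endpoints lie together in some bag; and for every vertex, the bags containing it form a connected subtree. Here vertex 3 appears in no bag, so the decomposition is invalid.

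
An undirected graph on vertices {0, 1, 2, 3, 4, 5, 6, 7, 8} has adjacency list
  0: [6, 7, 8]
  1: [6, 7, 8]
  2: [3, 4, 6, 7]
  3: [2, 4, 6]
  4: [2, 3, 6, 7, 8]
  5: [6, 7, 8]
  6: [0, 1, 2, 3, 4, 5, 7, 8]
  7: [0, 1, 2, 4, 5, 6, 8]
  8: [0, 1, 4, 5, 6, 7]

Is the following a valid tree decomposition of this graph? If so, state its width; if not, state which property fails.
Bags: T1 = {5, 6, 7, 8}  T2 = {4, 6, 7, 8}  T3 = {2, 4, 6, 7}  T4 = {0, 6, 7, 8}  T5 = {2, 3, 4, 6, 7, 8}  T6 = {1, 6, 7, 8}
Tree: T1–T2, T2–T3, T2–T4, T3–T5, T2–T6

No — bags containing vertex 8 are not connected in the tree.

A tree decomposition must satisfy three properties: every vertex lies in some bag; for every edge, both endpoints lie together in some bag; and for every vertex, the bags containing it form a connected subtree. Here bags containing vertex 8 are not connected in the tree, so the decomposition is invalid.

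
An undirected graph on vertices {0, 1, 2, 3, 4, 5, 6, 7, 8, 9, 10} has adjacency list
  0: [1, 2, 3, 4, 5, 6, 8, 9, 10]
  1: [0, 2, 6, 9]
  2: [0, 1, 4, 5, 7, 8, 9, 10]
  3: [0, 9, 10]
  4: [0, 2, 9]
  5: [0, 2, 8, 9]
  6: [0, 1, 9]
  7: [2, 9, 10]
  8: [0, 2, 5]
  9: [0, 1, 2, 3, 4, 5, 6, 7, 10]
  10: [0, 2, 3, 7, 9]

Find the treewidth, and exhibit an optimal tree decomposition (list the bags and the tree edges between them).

Treewidth 3.
One such decomposition:
Bags: B1 = {0, 1, 2, 9}  B2 = {0, 1, 6, 9}  B3 = {0, 2, 5, 9}  B4 = {0, 2, 9, 10}  B5 = {0, 3, 9, 10}  B6 = {0, 2, 5, 8}  B7 = {0, 2, 4, 9}  B8 = {2, 7, 9, 10}
Tree: B1–B2, B1–B3, B1–B4, B4–B5, B3–B6, B3–B7, B4–B8

Each bag holds 4 vertices, so the decomposition has width 3, which upper-bounds the treewidth. On the other hand G contains the 4-clique {0, 2, 5, 8}. A clique must lie in a single bag of any decomposition, so no decomposition can have width below 3. Hence tw(G) = 3 exactly.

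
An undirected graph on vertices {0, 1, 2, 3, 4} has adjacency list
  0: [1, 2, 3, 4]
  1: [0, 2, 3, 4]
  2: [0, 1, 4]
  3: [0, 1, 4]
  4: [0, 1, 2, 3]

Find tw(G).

3

A width-3 tree decomposition is:
Bags: B1 = {0, 1, 2, 4}  B2 = {0, 1, 3, 4}
Tree: B1–B2
Each bag holds 4 vertices, so the decomposition has width 3, which upper-bounds the treewidth. For the lower bound, the 4 vertices {0, 1, 2, 4} are pairwise adjacent, and any tree decomposition puts a clique entirely inside one bag — forcing width ≥ 3. Combining the bounds, tw(G) = 3.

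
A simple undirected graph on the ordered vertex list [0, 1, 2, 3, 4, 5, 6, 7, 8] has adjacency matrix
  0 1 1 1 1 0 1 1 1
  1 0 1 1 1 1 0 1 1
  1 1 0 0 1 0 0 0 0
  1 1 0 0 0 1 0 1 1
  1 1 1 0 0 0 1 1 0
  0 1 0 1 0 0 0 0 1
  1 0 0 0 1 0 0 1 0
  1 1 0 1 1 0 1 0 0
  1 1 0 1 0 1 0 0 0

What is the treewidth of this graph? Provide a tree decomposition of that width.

The largest bag has 4 vertices, giving width 3; this decomposition certifies tw(G) ≤ 3. For the lower bound, the 4 vertices {0, 1, 2, 4} are pairwise adjacent, and any tree decomposition puts a clique entirely inside one bag — forcing width ≥ 3. Therefore the treewidth is 3.

Treewidth 3.
One optimal decomposition is:
Bags: B1 = {0, 1, 3, 8}  B2 = {0, 1, 3, 7}  B3 = {0, 1, 4, 7}  B4 = {0, 1, 2, 4}  B5 = {1, 3, 5, 8}  B6 = {0, 4, 6, 7}
Tree: B1–B2, B2–B3, B3–B4, B1–B5, B3–B6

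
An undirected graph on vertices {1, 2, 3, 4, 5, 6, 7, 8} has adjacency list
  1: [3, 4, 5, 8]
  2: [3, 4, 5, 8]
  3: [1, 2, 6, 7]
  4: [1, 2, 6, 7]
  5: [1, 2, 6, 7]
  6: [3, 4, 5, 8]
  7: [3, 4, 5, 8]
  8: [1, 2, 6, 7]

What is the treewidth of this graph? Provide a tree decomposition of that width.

Treewidth 4.
One optimal decomposition is:
Bags: B1 = {1, 3, 4, 5, 8}  B2 = {3, 4, 5, 6, 8}  B3 = {3, 4, 5, 7, 8}  B4 = {2, 3, 4, 5, 8}
Tree: B1–B2, B2–B3, B3–B4

The largest bag has 5 vertices, giving width 4; this decomposition certifies tw(G) ≤ 4. For the lower bound: the 5 vertex sets {1,3}, {5,6}, {7,8}, {4}, {2} are disjoint, each induces a connected subgraph, and every pair is joined by at least one edge of G. Contracting each set to a single vertex therefore yields K_{5} as a minor, and since treewidth is minor-monotone, tw(G) ≥ tw(K_{5}) = 4. The upper and lower bounds meet at 4, so that is the treewidth.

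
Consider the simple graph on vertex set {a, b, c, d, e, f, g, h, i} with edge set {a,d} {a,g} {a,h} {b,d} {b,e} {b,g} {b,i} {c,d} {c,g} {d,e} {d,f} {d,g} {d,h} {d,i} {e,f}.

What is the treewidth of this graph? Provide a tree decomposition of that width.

The largest bag has 3 vertices, giving width 2; this decomposition certifies tw(G) ≤ 2. For the lower bound, the 3 vertices {d, e, f} are pairwise adjacent, and any tree decomposition puts a clique entirely inside one bag — forcing width ≥ 2. Combining the bounds, tw(G) = 2.

Treewidth 2.
One such decomposition:
Bags: B1 = {a, d, g}  B2 = {b, d, g}  B3 = {b, d, e}  B4 = {c, d, g}  B5 = {b, d, i}  B6 = {a, d, h}  B7 = {d, e, f}
Tree: B1–B2, B2–B3, B1–B4, B3–B5, B1–B6, B3–B7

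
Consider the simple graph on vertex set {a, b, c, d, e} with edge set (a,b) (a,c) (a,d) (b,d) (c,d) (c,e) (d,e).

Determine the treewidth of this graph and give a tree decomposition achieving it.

Treewidth 2.
One optimal decomposition is:
Bags: B1 = {a, c, d}  B2 = {a, b, d}  B3 = {c, d, e}
Tree: B1–B2, B1–B3

Every bag has size at most 3, so the width is 3 − 1 = 2 and tw(G) ≤ 2. On the other hand G contains the 3-clique {c, d, e}. A clique must lie in a single bag of any decomposition, so no decomposition can have width below 2. Hence tw(G) = 2 exactly.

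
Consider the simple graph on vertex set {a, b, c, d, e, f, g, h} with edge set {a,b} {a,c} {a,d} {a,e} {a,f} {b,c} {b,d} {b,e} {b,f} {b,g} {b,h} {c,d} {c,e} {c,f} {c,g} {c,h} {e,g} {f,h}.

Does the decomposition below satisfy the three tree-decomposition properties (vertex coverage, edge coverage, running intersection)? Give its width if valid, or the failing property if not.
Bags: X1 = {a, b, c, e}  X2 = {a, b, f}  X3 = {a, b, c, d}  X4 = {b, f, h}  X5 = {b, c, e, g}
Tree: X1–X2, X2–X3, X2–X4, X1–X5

A tree decomposition must satisfy three properties: every vertex lies in some bag; for every edge, both endpoints lie together in some bag; and for every vertex, the bags containing it form a connected subtree. Here edge (c,f) lies in no bag, so the decomposition is invalid.

No — edge (c,f) lies in no bag.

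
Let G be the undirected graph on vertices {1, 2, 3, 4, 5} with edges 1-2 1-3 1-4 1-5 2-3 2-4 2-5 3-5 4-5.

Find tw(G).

A width-3 tree decomposition is:
Bags: B1 = {1, 2, 3, 5}  B2 = {1, 2, 4, 5}
Tree: B1–B2
Every bag has size at most 4, so the width is 4 − 1 = 3 and tw(G) ≤ 3. Conversely, {1, 2, 3, 5} is a clique of size 4, and the vertices of any clique must share a bag in every tree decomposition; so some bag has ≥ 4 vertices and tw(G) ≥ 3. Combining the bounds, tw(G) = 3.

3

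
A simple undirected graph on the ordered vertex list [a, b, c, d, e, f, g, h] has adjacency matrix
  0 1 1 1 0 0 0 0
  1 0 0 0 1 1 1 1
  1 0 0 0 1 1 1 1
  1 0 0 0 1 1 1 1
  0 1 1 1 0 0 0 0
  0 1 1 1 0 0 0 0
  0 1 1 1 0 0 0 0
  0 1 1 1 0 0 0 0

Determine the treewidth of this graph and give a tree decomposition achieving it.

The largest bag has 4 vertices, giving width 3; this decomposition certifies tw(G) ≤ 3. For the lower bound: the 4 vertex sets {d,g}, {c,e}, {b}, {a} are disjoint, each induces a connected subgraph, and every pair is joined by at least one edge of G. Contracting each set to a single vertex therefore yields K_{4} as a minor, and since treewidth is minor-monotone, tw(G) ≥ tw(K_{4}) = 3. Therefore the treewidth is 3.

Treewidth 3.
One optimal decomposition is:
Bags: B1 = {b, c, d, g}  B2 = {b, c, d, e}  B3 = {a, b, c, d}  B4 = {b, c, d, f}  B5 = {b, c, d, h}
Tree: B1–B2, B2–B3, B3–B4, B4–B5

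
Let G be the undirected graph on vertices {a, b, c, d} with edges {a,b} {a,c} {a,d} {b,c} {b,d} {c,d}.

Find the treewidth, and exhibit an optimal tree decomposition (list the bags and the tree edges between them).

With just one bag of size 4, the width is 4 − 1 = 3, so tw(G) ≤ 3. Conversely, {a, b, c, d} is a clique of size 4, and the vertices of any clique must share a bag in every tree decomposition; so some bag has ≥ 4 vertices and tw(G) ≥ 3. Hence tw(G) = 3 exactly.

Treewidth 3.
Bags: B1 = {a, b, c, d}
Tree: (single bag)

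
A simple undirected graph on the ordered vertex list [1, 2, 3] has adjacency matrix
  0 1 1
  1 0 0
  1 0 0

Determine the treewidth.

A width-1 tree decomposition is:
Bags: B1 = {1, 2}  B2 = {1, 3}
Tree: B1–B2
Every bag has size at most 2, so the width is 2 − 1 = 1 and tw(G) ≤ 1. G has an edge, so its treewidth is at least 1. Therefore the treewidth is 1.

1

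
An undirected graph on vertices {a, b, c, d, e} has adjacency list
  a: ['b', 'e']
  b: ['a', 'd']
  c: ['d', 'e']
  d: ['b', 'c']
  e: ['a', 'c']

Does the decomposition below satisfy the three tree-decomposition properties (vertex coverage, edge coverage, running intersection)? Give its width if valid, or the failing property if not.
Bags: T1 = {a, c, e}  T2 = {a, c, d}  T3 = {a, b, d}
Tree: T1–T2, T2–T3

Yes; width 2.

Every vertex of G appears in some bag (union = {a, b, c, d, e}); every edge is covered by a bag; and for each vertex v the set of bags containing v is connected in the bag tree. The decomposition is therefore valid. The largest bag has 3 vertices, so the width is 2.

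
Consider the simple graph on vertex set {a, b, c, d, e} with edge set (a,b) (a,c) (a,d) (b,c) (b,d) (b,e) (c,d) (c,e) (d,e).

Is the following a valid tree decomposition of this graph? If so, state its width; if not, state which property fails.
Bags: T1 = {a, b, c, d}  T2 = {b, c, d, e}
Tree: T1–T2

Yes; width 3.

Vertex coverage: the bags together contain {a, b, c, d, e}, the full vertex set. Edge coverage: each edge of G has both endpoints in at least one bag. Running intersection: for every vertex, the bags containing it form a connected subtree. All three properties hold, so this is a valid tree decomposition of width max|bag| − 1 = 3, and hence tw(G) ≤ 3.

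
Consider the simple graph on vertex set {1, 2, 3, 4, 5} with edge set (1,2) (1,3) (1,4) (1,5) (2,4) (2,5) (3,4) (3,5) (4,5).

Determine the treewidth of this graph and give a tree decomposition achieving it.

Every bag has size at most 4, so the width is 4 − 1 = 3 and tw(G) ≤ 3. For the lower bound, the 4 vertices {1, 2, 4, 5} are pairwise adjacent, and any tree decomposition puts a clique entirely inside one bag — forcing width ≥ 3. Combining the bounds, tw(G) = 3.

Treewidth 3.
One optimal decomposition is:
Bags: B1 = {1, 3, 4, 5}  B2 = {1, 2, 4, 5}
Tree: B1–B2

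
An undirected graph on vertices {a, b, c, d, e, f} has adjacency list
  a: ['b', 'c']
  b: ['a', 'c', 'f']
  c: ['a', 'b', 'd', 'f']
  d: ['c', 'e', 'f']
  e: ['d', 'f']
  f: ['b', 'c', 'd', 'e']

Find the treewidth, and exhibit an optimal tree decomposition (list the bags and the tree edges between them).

Treewidth 2.
One such decomposition:
Bags: B1 = {c, d, f}  B2 = {b, c, f}  B3 = {d, e, f}  B4 = {a, b, c}
Tree: B1–B2, B1–B3, B2–B4

Each bag holds 3 vertices, so the decomposition has width 2, which upper-bounds the treewidth. On the other hand G contains the 3-clique {d, e, f}. A clique must lie in a single bag of any decomposition, so no decomposition can have width below 2. Therefore the treewidth is 2.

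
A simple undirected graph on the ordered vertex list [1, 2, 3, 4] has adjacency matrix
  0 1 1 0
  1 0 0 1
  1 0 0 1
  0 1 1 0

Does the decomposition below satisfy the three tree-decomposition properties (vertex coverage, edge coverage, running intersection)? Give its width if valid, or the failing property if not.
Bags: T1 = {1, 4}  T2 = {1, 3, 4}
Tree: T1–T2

No — vertex 2 appears in no bag.

A tree decomposition must satisfy three properties: every vertex lies in some bag; for every edge, both endpoints lie together in some bag; and for every vertex, the bags containing it form a connected subtree. Here vertex 2 appears in no bag, so the decomposition is invalid.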